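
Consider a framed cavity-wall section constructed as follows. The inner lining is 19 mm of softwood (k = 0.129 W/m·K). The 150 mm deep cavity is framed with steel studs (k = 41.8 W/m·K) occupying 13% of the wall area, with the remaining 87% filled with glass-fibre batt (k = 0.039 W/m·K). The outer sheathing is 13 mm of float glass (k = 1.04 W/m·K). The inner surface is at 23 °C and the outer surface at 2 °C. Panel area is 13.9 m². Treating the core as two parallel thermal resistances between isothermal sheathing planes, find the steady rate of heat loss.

Sheathing layers in series; stud and cavity paths in parallel between them.
R_inner = 0.019/(0.129×13.9) = 0.0106 K/W
R_stud  = 0.15/(41.8×0.13×13.9) = 0.001986 K/W
R_cav   = 0.15/(0.039×0.87×13.9) = 0.318 K/W
1/R_core = 1/R_stud + 1/R_cav → R_core = 0.001974 K/W
R_outer = 0.013/(1.04×13.9) = 8.993×10^-4 K/W
R_total = 0.01347 K/W
Q = ΔT/R_total = 21/0.01347

Q ≈ 1560 W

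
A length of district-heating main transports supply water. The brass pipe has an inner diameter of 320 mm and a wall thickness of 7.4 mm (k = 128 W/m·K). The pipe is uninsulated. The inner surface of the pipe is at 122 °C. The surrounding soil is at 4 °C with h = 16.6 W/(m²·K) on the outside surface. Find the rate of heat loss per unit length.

q′ ≈ 2060 W/m

For a radial system each layer contributes R = ln(r_out/r_in)/(2πkL); films add R = 1/(hA).
R_brass pipe wall = ln(167.4/160)/(2π×128×1) = 5.622×10^-5 K/W
R_outer film = 1/(h_o·2πr_oL) = 1/(16.6×2π×0.1674×1) = 0.05727 K/W
R_total = 0.05733 K/W
Q = ΔT/R_total = 118/0.05733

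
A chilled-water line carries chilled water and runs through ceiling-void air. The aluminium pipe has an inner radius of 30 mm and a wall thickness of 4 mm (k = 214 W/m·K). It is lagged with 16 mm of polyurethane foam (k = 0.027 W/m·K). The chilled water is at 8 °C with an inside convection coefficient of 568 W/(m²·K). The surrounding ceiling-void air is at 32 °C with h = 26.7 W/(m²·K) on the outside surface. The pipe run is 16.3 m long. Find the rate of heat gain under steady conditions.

Treating each annulus and film as a series resistance:
R_inner film = 1/(h_i·2πr₁L) = 1/(568×2π×0.03×16.3) = 5.73×10^-4 K/W
R_aluminium pipe wall = ln(34/30)/(2π×214×16.3) = 5.711×10^-6 K/W
R_polyurethane foam = ln(50/34)/(2π×0.027×16.3) = 0.1395 K/W
R_outer film = 1/(h_o·2πr_oL) = 1/(26.7×2π×0.05×16.3) = 0.007314 K/W
R_total = 0.1474 K/W
Q = ΔT/R_total = 24/0.1474

Q ≈ 163 W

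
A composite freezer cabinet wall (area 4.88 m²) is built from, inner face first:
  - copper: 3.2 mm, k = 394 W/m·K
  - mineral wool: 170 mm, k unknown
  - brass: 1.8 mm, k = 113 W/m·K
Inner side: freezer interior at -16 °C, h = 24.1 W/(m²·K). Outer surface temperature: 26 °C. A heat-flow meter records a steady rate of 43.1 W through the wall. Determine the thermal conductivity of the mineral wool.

k ≈ 0.0361 W/(m·K)

Using the resistance-network approach (series):
R_inner film = 1/(h_i·A) = 1/(24.1×4.88) = 0.008503 K/W
R_copper = L/(kA) = 0.0032/(394×4.88) = 1.664×10^-6 K/W
R_brass = L/(kA) = 0.0018/(113×4.88) = 3.264×10^-6 K/W
Sum of known resistances R_other = 0.008508 K/W
Total R = ΔT/Q = 42/43.1 = 0.9745 K/W
R_mineral wool = R_total − R_other = 0.966 K/W
k = L/(R·A) = 0.17/(0.966×4.88)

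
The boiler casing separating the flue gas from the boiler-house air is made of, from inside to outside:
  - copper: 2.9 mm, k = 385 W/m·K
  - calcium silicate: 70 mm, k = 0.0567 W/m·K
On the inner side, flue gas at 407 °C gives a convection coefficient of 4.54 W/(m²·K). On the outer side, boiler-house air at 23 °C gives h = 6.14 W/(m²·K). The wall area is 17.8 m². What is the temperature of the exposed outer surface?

T ≈ 61.7 °C

Model the wall as resistances in series:
R_inner film = 1/(h_i·A) = 1/(4.54×17.8) = 0.01237 K/W
R_copper = L/(kA) = 0.0029/(385×17.8) = 4.232×10^-7 K/W
R_calcium silicate = L/(kA) = 0.07/(0.0567×17.8) = 0.06936 K/W
R_outer film = 1/(h_o·A) = 1/(6.14×17.8) = 0.00915 K/W
R_total = 0.09088 K/W;  Q = ΔT/R_total = 384/0.09088 = 4225 W
T_interface = T_inner − Q·ΣR(inner→interface) = 407 − 4230×0.08173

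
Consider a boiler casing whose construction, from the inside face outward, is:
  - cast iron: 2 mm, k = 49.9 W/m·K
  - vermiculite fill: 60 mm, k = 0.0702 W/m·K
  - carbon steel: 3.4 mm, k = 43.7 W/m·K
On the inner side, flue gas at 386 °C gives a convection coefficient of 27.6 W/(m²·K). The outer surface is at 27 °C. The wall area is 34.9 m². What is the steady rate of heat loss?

Using the resistance-network approach (series):
R_inner film = 1/(h_i·A) = 1/(27.6×34.9) = 0.001038 K/W
R_cast iron = L/(kA) = 0.002/(49.9×34.9) = 1.148×10^-6 K/W
R_vermiculite fill = L/(kA) = 0.06/(0.0702×34.9) = 0.02449 K/W
R_carbon steel = L/(kA) = 0.0034/(43.7×34.9) = 2.229×10^-6 K/W
R_total = 0.02553 K/W
Q = ΔT / R_total = 359 / 0.02553

Q ≈ 14100 W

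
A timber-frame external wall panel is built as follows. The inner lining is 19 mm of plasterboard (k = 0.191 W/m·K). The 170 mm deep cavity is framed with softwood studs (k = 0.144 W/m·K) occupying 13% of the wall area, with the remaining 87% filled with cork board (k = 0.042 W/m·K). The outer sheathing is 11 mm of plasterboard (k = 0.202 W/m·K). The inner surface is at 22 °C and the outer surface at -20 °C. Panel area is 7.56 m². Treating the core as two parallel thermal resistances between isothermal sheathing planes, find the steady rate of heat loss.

Sheathing layers in series; stud and cavity paths in parallel between them.
R_inner = 0.019/(0.191×7.56) = 0.01316 K/W
R_stud  = 0.17/(0.144×0.13×7.56) = 1.201 K/W
R_cav   = 0.17/(0.042×0.87×7.56) = 0.6154 K/W
1/R_core = 1/R_stud + 1/R_cav → R_core = 0.4069 K/W
R_outer = 0.011/(0.202×7.56) = 0.007203 K/W
R_total = 0.4273 K/W
Q = ΔT/R_total = 42/0.4273

Q ≈ 98.3 W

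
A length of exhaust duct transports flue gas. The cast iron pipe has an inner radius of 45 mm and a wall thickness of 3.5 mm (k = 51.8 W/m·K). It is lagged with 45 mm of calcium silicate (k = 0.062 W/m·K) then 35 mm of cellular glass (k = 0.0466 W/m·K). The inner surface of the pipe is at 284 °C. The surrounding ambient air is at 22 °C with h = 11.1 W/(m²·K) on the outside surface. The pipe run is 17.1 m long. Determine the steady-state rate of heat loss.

Radial resistances (cylindrical: R_cond = ln(r_o/r_i)/(2πkL), R_conv = 1/(h·2πrL)):
R_cast iron pipe wall = ln(48.5/45)/(2π×51.8×17.1) = 1.346×10^-5 K/W
R_calcium silicate = ln(93.5/48.5)/(2π×0.062×17.1) = 0.09854 K/W
R_cellular glass = ln(128.5/93.5)/(2π×0.0466×17.1) = 0.06351 K/W
R_outer film = 1/(h_o·2πr_oL) = 1/(11.1×2π×0.1285×17.1) = 0.006525 K/W
R_total = 0.1686 K/W
Q = ΔT/R_total = 262/0.1686

Q ≈ 1550 W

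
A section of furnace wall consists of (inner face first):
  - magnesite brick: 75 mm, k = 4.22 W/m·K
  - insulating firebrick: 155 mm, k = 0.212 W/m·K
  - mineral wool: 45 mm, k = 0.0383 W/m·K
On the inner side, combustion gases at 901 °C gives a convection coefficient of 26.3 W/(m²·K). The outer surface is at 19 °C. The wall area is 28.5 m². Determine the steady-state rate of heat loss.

Q ≈ 12800 W

Treating each layer as a thermal resistance in series:
R_inner film = 1/(h_i·A) = 1/(26.3×28.5) = 0.001334 K/W
R_magnesite brick = L/(kA) = 0.075/(4.22×28.5) = 6.236×10^-4 K/W
R_insulating firebrick = L/(kA) = 0.155/(0.212×28.5) = 0.02565 K/W
R_mineral wool = L/(kA) = 0.045/(0.0383×28.5) = 0.04123 K/W
R_total = 0.06884 K/W
Q = ΔT / R_total = 882 / 0.06884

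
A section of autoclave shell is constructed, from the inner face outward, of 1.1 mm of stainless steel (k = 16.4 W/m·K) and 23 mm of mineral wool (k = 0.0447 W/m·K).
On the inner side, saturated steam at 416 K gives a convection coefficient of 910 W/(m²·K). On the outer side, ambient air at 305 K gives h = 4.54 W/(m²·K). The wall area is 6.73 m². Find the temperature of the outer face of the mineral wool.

T ≈ 338 K

Series thermal resistances:
R_inner film = 1/(h_i·A) = 1/(910×6.73) = 1.633×10^-4 K/W
R_stainless steel = L/(kA) = 0.0011/(16.4×6.73) = 9.966×10^-6 K/W
R_mineral wool = L/(kA) = 0.023/(0.0447×6.73) = 0.07645 K/W
R_outer film = 1/(h_o·A) = 1/(4.54×6.73) = 0.03273 K/W
R_total = 0.1094 K/W;  Q = ΔT/R_total = 111/0.1094 = 1015 W
T_interface = T_inner − Q·ΣR(inner→interface) = 416 − 1020×0.07663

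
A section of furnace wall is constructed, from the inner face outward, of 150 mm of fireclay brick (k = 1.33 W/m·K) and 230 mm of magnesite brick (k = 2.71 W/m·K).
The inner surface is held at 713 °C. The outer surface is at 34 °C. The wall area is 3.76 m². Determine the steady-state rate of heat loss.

Q ≈ 12900 W

Treating each layer as a thermal resistance in series:
R_fireclay brick = L/(kA) = 0.15/(1.33×3.76) = 0.03 K/W
R_magnesite brick = L/(kA) = 0.23/(2.71×3.76) = 0.02257 K/W
R_total = 0.05257 K/W
Q = ΔT / R_total = 679 / 0.05257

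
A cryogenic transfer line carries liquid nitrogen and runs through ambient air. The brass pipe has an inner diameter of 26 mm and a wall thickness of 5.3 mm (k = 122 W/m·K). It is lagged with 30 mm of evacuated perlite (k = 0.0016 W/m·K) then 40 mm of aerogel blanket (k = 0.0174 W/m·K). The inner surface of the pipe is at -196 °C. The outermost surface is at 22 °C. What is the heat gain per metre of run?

q′ ≈ 2.14 W/m

For a radial system each layer contributes R = ln(r_out/r_in)/(2πkL); films add R = 1/(hA).
R_brass pipe wall = ln(18.3/13)/(2π×122×1) = 4.461×10^-4 K/W
R_evacuated perlite = ln(48.3/18.3)/(2π×0.0016×1) = 96.54 K/W
R_aerogel blanket = ln(88.3/48.3)/(2π×0.0174×1) = 5.518 K/W
R_total = 102.1 K/W
Q = ΔT/R_total = 218/102.1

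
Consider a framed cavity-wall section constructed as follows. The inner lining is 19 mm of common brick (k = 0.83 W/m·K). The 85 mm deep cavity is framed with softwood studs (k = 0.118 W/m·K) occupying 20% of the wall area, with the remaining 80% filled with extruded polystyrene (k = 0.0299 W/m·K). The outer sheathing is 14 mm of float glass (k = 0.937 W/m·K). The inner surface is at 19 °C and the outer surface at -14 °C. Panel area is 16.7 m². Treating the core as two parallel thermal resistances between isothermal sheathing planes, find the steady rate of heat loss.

Sheathing layers in series; stud and cavity paths in parallel between them.
R_inner = 0.019/(0.83×16.7) = 0.001371 K/W
R_stud  = 0.085/(0.118×0.2×16.7) = 0.2157 K/W
R_cav   = 0.085/(0.0299×0.8×16.7) = 0.2128 K/W
1/R_core = 1/R_stud + 1/R_cav → R_core = 0.1071 K/W
R_outer = 0.014/(0.937×16.7) = 8.947×10^-4 K/W
R_total = 0.1094 K/W
Q = ΔT/R_total = 33/0.1094

Q ≈ 302 W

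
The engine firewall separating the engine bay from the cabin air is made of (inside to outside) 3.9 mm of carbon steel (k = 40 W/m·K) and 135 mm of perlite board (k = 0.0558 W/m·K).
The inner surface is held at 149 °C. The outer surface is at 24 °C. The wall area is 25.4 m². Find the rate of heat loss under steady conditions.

Model the wall as resistances in series:
R_carbon steel = L/(kA) = 0.0039/(40×25.4) = 3.839×10^-6 K/W
R_perlite board = L/(kA) = 0.135/(0.0558×25.4) = 0.09525 K/W
R_total = 0.09525 K/W
Q = ΔT / R_total = 125 / 0.09525

Q ≈ 1310 W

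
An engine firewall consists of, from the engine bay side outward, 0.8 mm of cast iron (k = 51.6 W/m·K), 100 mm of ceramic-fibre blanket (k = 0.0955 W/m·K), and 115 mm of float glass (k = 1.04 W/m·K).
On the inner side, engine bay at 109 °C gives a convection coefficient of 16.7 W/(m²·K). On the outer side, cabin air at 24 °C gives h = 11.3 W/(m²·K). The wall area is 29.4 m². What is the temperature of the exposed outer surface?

T ≈ 29.8 °C

Using the resistance-network approach (series):
R_inner film = 1/(h_i·A) = 1/(16.7×29.4) = 0.002037 K/W
R_cast iron = L/(kA) = 0.0008/(51.6×29.4) = 5.273×10^-7 K/W
R_ceramic-fibre blanket = L/(kA) = 0.1/(0.0955×29.4) = 0.03562 K/W
R_float glass = L/(kA) = 0.115/(1.04×29.4) = 0.003761 K/W
R_outer film = 1/(h_o·A) = 1/(11.3×29.4) = 0.00301 K/W
R_total = 0.04442 K/W;  Q = ΔT/R_total = 85/0.04442 = 1913 W
T_interface = T_inner − Q·ΣR(inner→interface) = 109 − 1910×0.04141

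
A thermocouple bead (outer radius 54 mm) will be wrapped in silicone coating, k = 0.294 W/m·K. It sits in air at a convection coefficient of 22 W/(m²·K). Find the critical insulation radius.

r_cr ≈ 26.7 mm

For a sphere r_cr = 2k/h = 2×0.294/22
r_cr = 26.7 mm; since the bare radius (54 mm) is above r_cr, any added insulation will reduce heat loss.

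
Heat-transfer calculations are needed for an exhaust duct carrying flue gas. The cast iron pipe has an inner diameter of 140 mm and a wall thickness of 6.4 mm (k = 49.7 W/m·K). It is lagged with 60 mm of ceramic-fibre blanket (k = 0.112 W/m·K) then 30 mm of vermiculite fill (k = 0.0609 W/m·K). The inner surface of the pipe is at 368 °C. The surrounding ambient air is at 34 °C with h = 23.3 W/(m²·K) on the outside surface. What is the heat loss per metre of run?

q′ ≈ 241 W/m

Per-layer cylindrical resistances, series-summed:
R_cast iron pipe wall = ln(76.4/70)/(2π×49.7×1) = 2.802×10^-4 K/W
R_ceramic-fibre blanket = ln(136.4/76.4)/(2π×0.112×1) = 0.8236 K/W
R_vermiculite fill = ln(166.4/136.4)/(2π×0.0609×1) = 0.5195 K/W
R_outer film = 1/(h_o·2πr_oL) = 1/(23.3×2π×0.1664×1) = 0.04105 K/W
R_total = 1.385 K/W
Q = ΔT/R_total = 334/1.385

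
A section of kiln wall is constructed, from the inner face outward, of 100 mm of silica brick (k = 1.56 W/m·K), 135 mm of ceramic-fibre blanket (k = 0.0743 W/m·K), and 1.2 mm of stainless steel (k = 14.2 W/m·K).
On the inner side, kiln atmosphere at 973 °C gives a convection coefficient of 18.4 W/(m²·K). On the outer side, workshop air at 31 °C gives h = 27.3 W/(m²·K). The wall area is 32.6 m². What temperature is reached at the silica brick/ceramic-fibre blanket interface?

T ≈ 916 °C

Treating each layer as a thermal resistance in series:
R_inner film = 1/(h_i·A) = 1/(18.4×32.6) = 0.001667 K/W
R_silica brick = L/(kA) = 0.1/(1.56×32.6) = 0.001966 K/W
R_ceramic-fibre blanket = L/(kA) = 0.135/(0.0743×32.6) = 0.05573 K/W
R_stainless steel = L/(kA) = 0.0012/(14.2×32.6) = 2.592×10^-6 K/W
R_outer film = 1/(h_o·A) = 1/(27.3×32.6) = 0.001124 K/W
R_total = 0.06049 K/W;  Q = ΔT/R_total = 942/0.06049 = 15570 W
T_interface = T_inner − Q·ΣR(inner→interface) = 973 − 15600×0.003633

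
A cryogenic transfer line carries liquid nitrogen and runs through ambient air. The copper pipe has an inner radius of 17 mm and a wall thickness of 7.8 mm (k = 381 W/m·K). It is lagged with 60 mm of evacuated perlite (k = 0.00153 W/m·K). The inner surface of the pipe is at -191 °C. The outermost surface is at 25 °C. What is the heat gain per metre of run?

For a radial system each layer contributes R = ln(r_out/r_in)/(2πkL); films add R = 1/(hA).
R_copper pipe wall = ln(24.8/17)/(2π×381×1) = 1.577×10^-4 K/W
R_evacuated perlite = ln(84.8/24.8)/(2π×0.00153×1) = 127.9 K/W
R_total = 127.9 K/W
Q = ΔT/R_total = 216/127.9

q′ ≈ 1.69 W/m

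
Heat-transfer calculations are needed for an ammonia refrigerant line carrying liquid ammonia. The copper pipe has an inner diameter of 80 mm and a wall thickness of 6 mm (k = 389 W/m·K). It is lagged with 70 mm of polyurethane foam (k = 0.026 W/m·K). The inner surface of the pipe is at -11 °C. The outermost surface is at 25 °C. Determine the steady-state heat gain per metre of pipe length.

q′ ≈ 6.36 W/m

Cylindrical conduction, so R = ln(r₂/r₁)/(2πkL) per layer, in series:
R_copper pipe wall = ln(46/40)/(2π×389×1) = 5.718×10^-5 K/W
R_polyurethane foam = ln(116/46)/(2π×0.026×1) = 5.662 K/W
R_total = 5.662 K/W
Q = ΔT/R_total = 36/5.662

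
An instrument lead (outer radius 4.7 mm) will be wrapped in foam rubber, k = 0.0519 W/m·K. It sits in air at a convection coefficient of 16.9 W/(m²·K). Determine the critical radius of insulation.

For a cylinder r_cr = k/h = 0.0519/16.9
r_cr = 3.07 mm; since the bare radius (4.7 mm) is above r_cr, any added insulation will reduce heat loss.

r_cr ≈ 3.07 mm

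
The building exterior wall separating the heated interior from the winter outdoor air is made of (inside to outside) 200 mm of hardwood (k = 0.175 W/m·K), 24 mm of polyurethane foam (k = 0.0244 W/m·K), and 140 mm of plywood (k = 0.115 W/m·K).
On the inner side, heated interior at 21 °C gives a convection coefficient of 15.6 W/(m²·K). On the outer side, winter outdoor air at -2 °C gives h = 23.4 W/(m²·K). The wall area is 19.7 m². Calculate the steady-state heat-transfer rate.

Q ≈ 131 W

Series thermal resistances:
R_inner film = 1/(h_i·A) = 1/(15.6×19.7) = 0.003254 K/W
R_hardwood = L/(kA) = 0.2/(0.175×19.7) = 0.05801 K/W
R_polyurethane foam = L/(kA) = 0.024/(0.0244×19.7) = 0.04993 K/W
R_plywood = L/(kA) = 0.14/(0.115×19.7) = 0.0618 K/W
R_outer film = 1/(h_o·A) = 1/(23.4×19.7) = 0.002169 K/W
R_total = 0.1752 K/W
Q = ΔT / R_total = 23 / 0.1752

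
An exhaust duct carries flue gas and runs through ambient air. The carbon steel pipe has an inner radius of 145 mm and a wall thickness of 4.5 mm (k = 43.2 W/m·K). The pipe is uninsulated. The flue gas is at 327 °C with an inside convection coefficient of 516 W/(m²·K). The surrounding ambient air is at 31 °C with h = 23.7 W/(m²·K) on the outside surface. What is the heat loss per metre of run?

q′ ≈ 6280 W/m

Per-layer cylindrical resistances, series-summed:
R_inner film = 1/(h_i·2πr₁L) = 1/(516×2π×0.145×1) = 0.002127 K/W
R_carbon steel pipe wall = ln(149.5/145)/(2π×43.2×1) = 1.126×10^-4 K/W
R_outer film = 1/(h_o·2πr_oL) = 1/(23.7×2π×0.1495×1) = 0.04492 K/W
R_total = 0.04716 K/W
Q = ΔT/R_total = 296/0.04716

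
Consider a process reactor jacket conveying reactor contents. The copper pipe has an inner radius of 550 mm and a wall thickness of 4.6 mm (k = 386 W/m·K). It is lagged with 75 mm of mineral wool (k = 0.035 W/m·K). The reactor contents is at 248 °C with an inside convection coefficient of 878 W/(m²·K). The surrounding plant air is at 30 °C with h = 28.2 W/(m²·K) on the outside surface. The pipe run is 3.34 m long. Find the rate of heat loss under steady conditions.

Per-layer cylindrical resistances, series-summed:
R_inner film = 1/(h_i·2πr₁L) = 1/(878×2π×0.55×3.34) = 9.868×10^-5 K/W
R_copper pipe wall = ln(554.6/550)/(2π×386×3.34) = 1.028×10^-6 K/W
R_mineral wool = ln(629.6/554.6)/(2π×0.035×3.34) = 0.1727 K/W
R_outer film = 1/(h_o·2πr_oL) = 1/(28.2×2π×0.6296×3.34) = 0.002684 K/W
R_total = 0.1755 K/W
Q = ΔT/R_total = 218/0.1755

Q ≈ 1240 W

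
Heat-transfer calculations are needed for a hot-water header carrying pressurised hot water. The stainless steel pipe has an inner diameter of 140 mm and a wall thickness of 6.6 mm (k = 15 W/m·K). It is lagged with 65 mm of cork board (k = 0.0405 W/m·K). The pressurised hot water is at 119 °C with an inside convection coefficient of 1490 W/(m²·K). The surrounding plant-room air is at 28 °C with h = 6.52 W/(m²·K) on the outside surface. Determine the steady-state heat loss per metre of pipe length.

q′ ≈ 35.1 W/m

Treating each annulus and film as a series resistance:
R_inner film = 1/(h_i·2πr₁L) = 1/(1490×2π×0.07×1) = 0.001526 K/W
R_stainless steel pipe wall = ln(76.6/70)/(2π×15×1) = 9.56×10^-4 K/W
R_cork board = ln(141.6/76.6)/(2π×0.0405×1) = 2.414 K/W
R_outer film = 1/(h_o·2πr_oL) = 1/(6.52×2π×0.1416×1) = 0.1724 K/W
R_total = 2.589 K/W
Q = ΔT/R_total = 91/2.589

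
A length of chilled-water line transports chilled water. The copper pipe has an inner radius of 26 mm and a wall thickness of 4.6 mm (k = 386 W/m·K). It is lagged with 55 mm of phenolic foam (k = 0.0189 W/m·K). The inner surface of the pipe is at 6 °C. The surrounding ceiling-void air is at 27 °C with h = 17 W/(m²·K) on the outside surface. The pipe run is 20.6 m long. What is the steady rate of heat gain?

Q ≈ 49.3 W

Radial resistances (cylindrical: R_cond = ln(r_o/r_i)/(2πkL), R_conv = 1/(h·2πrL)):
R_copper pipe wall = ln(30.6/26)/(2π×386×20.6) = 3.261×10^-6 K/W
R_phenolic foam = ln(85.6/30.6)/(2π×0.0189×20.6) = 0.4205 K/W
R_outer film = 1/(h_o·2πr_oL) = 1/(17×2π×0.0856×20.6) = 0.005309 K/W
R_total = 0.4258 K/W
Q = ΔT/R_total = 21/0.4258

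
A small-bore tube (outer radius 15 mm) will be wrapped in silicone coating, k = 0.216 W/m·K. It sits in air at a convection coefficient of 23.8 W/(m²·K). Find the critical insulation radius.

For a cylinder r_cr = k/h = 0.216/23.8
r_cr = 9.08 mm; since the bare radius (15 mm) is above r_cr, any added insulation will reduce heat loss.

r_cr ≈ 9.08 mm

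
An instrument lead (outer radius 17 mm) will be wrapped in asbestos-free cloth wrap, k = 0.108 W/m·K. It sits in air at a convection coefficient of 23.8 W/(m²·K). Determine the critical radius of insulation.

For a cylinder r_cr = k/h = 0.108/23.8
r_cr = 4.54 mm; since the bare radius (17 mm) is above r_cr, any added insulation will reduce heat loss.

r_cr ≈ 4.54 mm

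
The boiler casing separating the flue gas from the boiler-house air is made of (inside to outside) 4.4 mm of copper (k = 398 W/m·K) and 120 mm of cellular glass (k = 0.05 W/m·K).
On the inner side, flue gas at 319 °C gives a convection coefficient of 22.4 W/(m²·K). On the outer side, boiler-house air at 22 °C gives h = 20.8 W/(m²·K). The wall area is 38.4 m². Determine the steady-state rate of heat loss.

Treating each layer as a thermal resistance in series:
R_inner film = 1/(h_i·A) = 1/(22.4×38.4) = 0.001163 K/W
R_copper = L/(kA) = 0.0044/(398×38.4) = 2.879×10^-7 K/W
R_cellular glass = L/(kA) = 0.12/(0.05×38.4) = 0.0625 K/W
R_outer film = 1/(h_o·A) = 1/(20.8×38.4) = 0.001252 K/W
R_total = 0.06491 K/W
Q = ΔT / R_total = 297 / 0.06491

Q ≈ 4580 W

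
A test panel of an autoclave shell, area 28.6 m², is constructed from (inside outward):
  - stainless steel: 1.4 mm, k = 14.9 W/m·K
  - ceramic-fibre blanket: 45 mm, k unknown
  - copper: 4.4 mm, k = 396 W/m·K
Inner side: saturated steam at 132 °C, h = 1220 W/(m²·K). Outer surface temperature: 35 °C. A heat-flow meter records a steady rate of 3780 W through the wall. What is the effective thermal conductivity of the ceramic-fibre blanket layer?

k ≈ 0.0614 W/(m·K)

Using the resistance-network approach (series):
R_inner film = 1/(h_i·A) = 1/(1220×28.6) = 2.866×10^-5 K/W
R_stainless steel = L/(kA) = 0.0014/(14.9×28.6) = 3.285×10^-6 K/W
R_copper = L/(kA) = 0.0044/(396×28.6) = 3.885×10^-7 K/W
Sum of known resistances R_other = 3.233×10^-5 K/W
Total R = ΔT/Q = 97/3780 = 0.02566 K/W
R_ceramic-fibre blanket = R_total − R_other = 0.02563 K/W
k = L/(R·A) = 0.045/(0.02563×28.6)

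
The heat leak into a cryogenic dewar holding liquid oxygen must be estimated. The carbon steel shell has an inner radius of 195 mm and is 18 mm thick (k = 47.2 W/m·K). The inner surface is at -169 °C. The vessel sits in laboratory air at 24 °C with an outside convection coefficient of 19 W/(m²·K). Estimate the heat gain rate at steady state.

Q ≈ 2070 W

Spherical conduction: R = (1/r_in − 1/r_out)/(4πk) per layer; series-sum.
R_carbon steel shell = (1/0.195 − 1/0.213)/(4π×47.2) = 7.306×10^-4 K/W
R_outer film = 1/(h·4πr_o²) = 1/(19×4π×0.213²) = 0.09232 K/W
R_total = 0.09305 K/W
Q = ΔT/R_total = 193/0.09305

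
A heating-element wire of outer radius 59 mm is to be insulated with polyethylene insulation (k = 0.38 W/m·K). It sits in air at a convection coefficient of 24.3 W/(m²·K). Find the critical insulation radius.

For a cylinder r_cr = k/h = 0.38/24.3
r_cr = 15.6 mm; since the bare radius (59 mm) is above r_cr, any added insulation will reduce heat loss.

r_cr ≈ 15.6 mm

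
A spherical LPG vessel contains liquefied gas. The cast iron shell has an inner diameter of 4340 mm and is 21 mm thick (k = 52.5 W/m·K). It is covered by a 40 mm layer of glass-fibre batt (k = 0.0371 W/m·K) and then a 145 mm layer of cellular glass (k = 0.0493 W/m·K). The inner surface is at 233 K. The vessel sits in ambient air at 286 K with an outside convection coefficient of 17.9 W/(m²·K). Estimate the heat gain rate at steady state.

Radial (spherical) resistances in series:
R_cast iron shell = (1/2.17 − 1/2.191)/(4π×52.5) = 6.695×10^-6 K/W
R_glass-fibre batt = (1/2.191 − 1/2.231)/(4π×0.0371) = 0.01755 K/W
R_cellular glass = (1/2.231 − 1/2.376)/(4π×0.0493) = 0.04415 K/W
R_outer film = 1/(h·4πr_o²) = 1/(17.9×4π×2.376²) = 7.875×10^-4 K/W
R_total = 0.0625 K/W
Q = ΔT/R_total = 53/0.0625

Q ≈ 848 W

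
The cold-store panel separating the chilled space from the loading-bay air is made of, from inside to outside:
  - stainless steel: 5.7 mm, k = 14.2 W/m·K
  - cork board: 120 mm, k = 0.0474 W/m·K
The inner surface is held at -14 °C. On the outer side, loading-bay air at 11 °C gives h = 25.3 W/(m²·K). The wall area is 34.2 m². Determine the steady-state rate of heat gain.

Q ≈ 332 W

Series thermal resistances:
R_stainless steel = L/(kA) = 0.0057/(14.2×34.2) = 1.174×10^-5 K/W
R_cork board = L/(kA) = 0.12/(0.0474×34.2) = 0.07402 K/W
R_outer film = 1/(h_o·A) = 1/(25.3×34.2) = 0.001156 K/W
R_total = 0.07519 K/W
Q = ΔT / R_total = 25 / 0.07519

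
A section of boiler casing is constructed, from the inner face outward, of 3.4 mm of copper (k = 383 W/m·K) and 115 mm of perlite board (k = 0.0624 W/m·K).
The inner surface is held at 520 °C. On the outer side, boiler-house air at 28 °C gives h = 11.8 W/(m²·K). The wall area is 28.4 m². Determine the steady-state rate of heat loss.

Q ≈ 7250 W

Series thermal resistances:
R_copper = L/(kA) = 0.0034/(383×28.4) = 3.126×10^-7 K/W
R_perlite board = L/(kA) = 0.115/(0.0624×28.4) = 0.06489 K/W
R_outer film = 1/(h_o·A) = 1/(11.8×28.4) = 0.002984 K/W
R_total = 0.06788 K/W
Q = ΔT / R_total = 492 / 0.06788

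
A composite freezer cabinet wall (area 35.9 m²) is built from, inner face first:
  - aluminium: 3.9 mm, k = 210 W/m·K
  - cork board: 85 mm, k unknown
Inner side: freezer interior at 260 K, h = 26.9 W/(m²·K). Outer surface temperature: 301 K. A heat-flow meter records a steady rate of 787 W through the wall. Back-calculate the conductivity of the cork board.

Model the wall as resistances in series:
R_inner film = 1/(h_i·A) = 1/(26.9×35.9) = 0.001036 K/W
R_aluminium = L/(kA) = 0.0039/(210×35.9) = 5.173×10^-7 K/W
Sum of known resistances R_other = 0.001036 K/W
Total R = ΔT/Q = 41/787 = 0.0521 K/W
R_cork board = R_total − R_other = 0.05106 K/W
k = L/(R·A) = 0.085/(0.05106×35.9)

k ≈ 0.0464 W/(m·K)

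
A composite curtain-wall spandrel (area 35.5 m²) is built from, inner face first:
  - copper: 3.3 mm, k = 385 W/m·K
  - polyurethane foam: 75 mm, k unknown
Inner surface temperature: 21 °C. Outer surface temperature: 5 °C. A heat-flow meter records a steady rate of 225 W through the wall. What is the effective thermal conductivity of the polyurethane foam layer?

Series thermal resistances:
R_copper = L/(kA) = 0.0033/(385×35.5) = 2.414×10^-7 K/W
Sum of known resistances R_other = 2.414×10^-7 K/W
Total R = ΔT/Q = 16/225 = 0.07111 K/W
R_polyurethane foam = R_total − R_other = 0.07111 K/W
k = L/(R·A) = 0.075/(0.07111×35.5)

k ≈ 0.0297 W/(m·K)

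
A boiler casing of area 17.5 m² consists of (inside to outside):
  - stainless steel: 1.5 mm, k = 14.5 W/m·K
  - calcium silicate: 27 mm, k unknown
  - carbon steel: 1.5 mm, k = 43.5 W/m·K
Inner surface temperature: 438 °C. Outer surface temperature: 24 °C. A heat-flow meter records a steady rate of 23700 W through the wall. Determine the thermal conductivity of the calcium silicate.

Treating each layer as a thermal resistance in series:
R_stainless steel = L/(kA) = 0.0015/(14.5×17.5) = 5.911×10^-6 K/W
R_carbon steel = L/(kA) = 0.0015/(43.5×17.5) = 1.97×10^-6 K/W
Sum of known resistances R_other = 7.882×10^-6 K/W
Total R = ΔT/Q = 414/23700 = 0.01747 K/W
R_calcium silicate = R_total − R_other = 0.01746 K/W
k = L/(R·A) = 0.027/(0.01746×17.5)

k ≈ 0.0884 W/(m·K)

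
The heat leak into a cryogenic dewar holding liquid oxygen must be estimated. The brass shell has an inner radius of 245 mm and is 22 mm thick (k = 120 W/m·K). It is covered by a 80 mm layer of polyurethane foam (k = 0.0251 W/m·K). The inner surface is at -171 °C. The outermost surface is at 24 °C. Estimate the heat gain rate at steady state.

For a spherical shell R = (1/r₁ − 1/r₂)/(4πk); film R = 1/(h·4πr²). In series:
R_brass shell = (1/0.245 − 1/0.267)/(4π×120) = 2.23×10^-4 K/W
R_polyurethane foam = (1/0.267 − 1/0.347)/(4π×0.0251) = 2.738 K/W
R_total = 2.738 K/W
Q = ΔT/R_total = 195/2.738

Q ≈ 71.2 W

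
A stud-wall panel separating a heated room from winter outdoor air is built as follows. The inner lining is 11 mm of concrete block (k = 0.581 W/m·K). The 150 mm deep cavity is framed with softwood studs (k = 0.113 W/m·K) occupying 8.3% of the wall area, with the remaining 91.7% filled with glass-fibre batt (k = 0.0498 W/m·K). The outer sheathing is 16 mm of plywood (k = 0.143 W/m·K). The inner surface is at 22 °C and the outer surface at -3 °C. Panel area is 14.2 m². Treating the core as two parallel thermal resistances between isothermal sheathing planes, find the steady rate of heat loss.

Sheathing layers in series; stud and cavity paths in parallel between them.
R_inner = 0.011/(0.581×14.2) = 0.001333 K/W
R_stud  = 0.15/(0.113×0.083×14.2) = 1.126 K/W
R_cav   = 0.15/(0.0498×0.917×14.2) = 0.2313 K/W
1/R_core = 1/R_stud + 1/R_cav → R_core = 0.1919 K/W
R_outer = 0.016/(0.143×14.2) = 0.007879 K/W
R_total = 0.2011 K/W
Q = ΔT/R_total = 25/0.2011

Q ≈ 124 W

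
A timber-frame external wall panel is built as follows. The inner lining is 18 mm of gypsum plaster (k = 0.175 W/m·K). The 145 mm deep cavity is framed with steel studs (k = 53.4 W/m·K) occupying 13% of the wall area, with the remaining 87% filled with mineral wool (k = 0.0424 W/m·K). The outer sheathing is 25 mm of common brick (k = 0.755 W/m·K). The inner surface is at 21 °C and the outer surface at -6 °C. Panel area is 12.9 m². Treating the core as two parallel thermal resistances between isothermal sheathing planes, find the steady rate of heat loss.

Sheathing layers in series; stud and cavity paths in parallel between them.
R_inner = 0.018/(0.175×12.9) = 0.007973 K/W
R_stud  = 0.145/(53.4×0.13×12.9) = 0.001619 K/W
R_cav   = 0.145/(0.0424×0.87×12.9) = 0.3047 K/W
1/R_core = 1/R_stud + 1/R_cav → R_core = 0.001611 K/W
R_outer = 0.025/(0.755×12.9) = 0.002567 K/W
R_total = 0.01215 K/W
Q = ΔT/R_total = 27/0.01215

Q ≈ 2220 W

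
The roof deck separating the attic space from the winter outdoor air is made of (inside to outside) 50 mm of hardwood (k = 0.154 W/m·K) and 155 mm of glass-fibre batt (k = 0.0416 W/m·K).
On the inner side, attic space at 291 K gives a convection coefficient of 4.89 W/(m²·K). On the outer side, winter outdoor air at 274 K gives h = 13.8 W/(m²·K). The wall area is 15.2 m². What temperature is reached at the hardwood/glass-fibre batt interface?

Model the wall as resistances in series:
R_inner film = 1/(h_i·A) = 1/(4.89×15.2) = 0.01345 K/W
R_hardwood = L/(kA) = 0.05/(0.154×15.2) = 0.02136 K/W
R_glass-fibre batt = L/(kA) = 0.155/(0.0416×15.2) = 0.2451 K/W
R_outer film = 1/(h_o·A) = 1/(13.8×15.2) = 0.004767 K/W
R_total = 0.2847 K/W;  Q = ΔT/R_total = 17/0.2847 = 59.71 W
T_interface = T_inner − Q·ΣR(inner→interface) = 291 − 59.7×0.03481

T ≈ 289 K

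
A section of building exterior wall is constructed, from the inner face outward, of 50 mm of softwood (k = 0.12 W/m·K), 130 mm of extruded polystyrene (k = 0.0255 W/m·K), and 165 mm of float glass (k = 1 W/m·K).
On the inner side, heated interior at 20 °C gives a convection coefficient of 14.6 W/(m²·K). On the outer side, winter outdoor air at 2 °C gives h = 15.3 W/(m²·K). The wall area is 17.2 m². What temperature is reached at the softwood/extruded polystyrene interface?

T ≈ 18.5 °C

Treating each layer as a thermal resistance in series:
R_inner film = 1/(h_i·A) = 1/(14.6×17.2) = 0.003982 K/W
R_softwood = L/(kA) = 0.05/(0.12×17.2) = 0.02422 K/W
R_extruded polystyrene = L/(kA) = 0.13/(0.0255×17.2) = 0.2964 K/W
R_float glass = L/(kA) = 0.165/(1×17.2) = 0.009593 K/W
R_outer film = 1/(h_o·A) = 1/(15.3×17.2) = 0.0038 K/W
R_total = 0.338 K/W;  Q = ΔT/R_total = 18/0.338 = 53.25 W
T_interface = T_inner − Q·ΣR(inner→interface) = 20 − 53.3×0.02821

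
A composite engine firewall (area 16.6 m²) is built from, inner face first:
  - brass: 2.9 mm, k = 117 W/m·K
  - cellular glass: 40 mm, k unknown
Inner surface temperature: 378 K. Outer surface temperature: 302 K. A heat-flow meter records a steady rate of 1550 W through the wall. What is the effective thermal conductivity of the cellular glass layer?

Treating each layer as a thermal resistance in series:
R_brass = L/(kA) = 0.0029/(117×16.6) = 1.493×10^-6 K/W
Sum of known resistances R_other = 1.493×10^-6 K/W
Total R = ΔT/Q = 76/1550 = 0.04903 K/W
R_cellular glass = R_total − R_other = 0.04903 K/W
k = L/(R·A) = 0.04/(0.04903×16.6)

k ≈ 0.0491 W/(m·K)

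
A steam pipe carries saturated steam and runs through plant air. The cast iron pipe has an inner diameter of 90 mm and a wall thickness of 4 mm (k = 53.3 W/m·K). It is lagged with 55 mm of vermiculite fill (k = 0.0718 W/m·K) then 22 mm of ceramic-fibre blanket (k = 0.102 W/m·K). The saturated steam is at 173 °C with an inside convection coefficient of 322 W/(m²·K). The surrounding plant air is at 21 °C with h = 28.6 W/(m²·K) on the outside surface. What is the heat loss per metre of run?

q′ ≈ 75.1 W/m

Treating each annulus and film as a series resistance:
R_inner film = 1/(h_i·2πr₁L) = 1/(322×2π×0.045×1) = 0.01098 K/W
R_cast iron pipe wall = ln(49/45)/(2π×53.3×1) = 2.543×10^-4 K/W
R_vermiculite fill = ln(104/49)/(2π×0.0718×1) = 1.668 K/W
R_ceramic-fibre blanket = ln(126/104)/(2π×0.102×1) = 0.2994 K/W
R_outer film = 1/(h_o·2πr_oL) = 1/(28.6×2π×0.126×1) = 0.04417 K/W
R_total = 2.023 K/W
Q = ΔT/R_total = 152/2.023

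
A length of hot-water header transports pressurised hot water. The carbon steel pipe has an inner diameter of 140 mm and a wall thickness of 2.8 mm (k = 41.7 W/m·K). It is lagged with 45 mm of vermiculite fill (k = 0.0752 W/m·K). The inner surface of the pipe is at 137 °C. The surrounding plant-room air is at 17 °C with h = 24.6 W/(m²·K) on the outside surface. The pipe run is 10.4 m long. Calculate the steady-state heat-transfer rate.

Q ≈ 1160 W

Cylindrical conduction, so R = ln(r₂/r₁)/(2πkL) per layer, in series:
R_carbon steel pipe wall = ln(72.8/70)/(2π×41.7×10.4) = 1.439×10^-5 K/W
R_vermiculite fill = ln(117.8/72.8)/(2π×0.0752×10.4) = 0.09794 K/W
R_outer film = 1/(h_o·2πr_oL) = 1/(24.6×2π×0.1178×10.4) = 0.005281 K/W
R_total = 0.1032 K/W
Q = ΔT/R_total = 120/0.1032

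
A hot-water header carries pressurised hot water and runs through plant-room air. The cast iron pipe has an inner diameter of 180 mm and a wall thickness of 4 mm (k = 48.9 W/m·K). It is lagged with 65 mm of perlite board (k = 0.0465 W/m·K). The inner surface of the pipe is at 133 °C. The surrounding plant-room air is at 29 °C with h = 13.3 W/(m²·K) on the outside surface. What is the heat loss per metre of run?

Radial resistances (cylindrical: R_cond = ln(r_o/r_i)/(2πkL), R_conv = 1/(h·2πrL)):
R_cast iron pipe wall = ln(94/90)/(2π×48.9×1) = 1.415×10^-4 K/W
R_perlite board = ln(159/94)/(2π×0.0465×1) = 1.799 K/W
R_outer film = 1/(h_o·2πr_oL) = 1/(13.3×2π×0.159×1) = 0.07526 K/W
R_total = 1.874 K/W
Q = ΔT/R_total = 104/1.874

q′ ≈ 55.5 W/m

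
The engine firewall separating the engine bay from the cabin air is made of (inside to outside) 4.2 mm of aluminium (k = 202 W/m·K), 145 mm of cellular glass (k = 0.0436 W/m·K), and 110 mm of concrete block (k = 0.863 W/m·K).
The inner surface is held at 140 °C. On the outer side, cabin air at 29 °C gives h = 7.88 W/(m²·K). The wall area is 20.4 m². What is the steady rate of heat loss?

Series thermal resistances:
R_aluminium = L/(kA) = 0.0042/(202×20.4) = 1.019×10^-6 K/W
R_cellular glass = L/(kA) = 0.145/(0.0436×20.4) = 0.163 K/W
R_concrete block = L/(kA) = 0.11/(0.863×20.4) = 0.006248 K/W
R_outer film = 1/(h_o·A) = 1/(7.88×20.4) = 0.006221 K/W
R_total = 0.1755 K/W
Q = ΔT / R_total = 111 / 0.1755

Q ≈ 633 W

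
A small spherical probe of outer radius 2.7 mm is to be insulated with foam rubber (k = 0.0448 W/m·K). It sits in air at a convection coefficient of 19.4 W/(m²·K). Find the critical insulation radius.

r_cr ≈ 4.62 mm

For a sphere r_cr = 2k/h = 2×0.0448/19.4
r_cr = 4.62 mm; since the bare radius (2.7 mm) is below r_cr, adding a thin layer of insulation will *increase* heat loss.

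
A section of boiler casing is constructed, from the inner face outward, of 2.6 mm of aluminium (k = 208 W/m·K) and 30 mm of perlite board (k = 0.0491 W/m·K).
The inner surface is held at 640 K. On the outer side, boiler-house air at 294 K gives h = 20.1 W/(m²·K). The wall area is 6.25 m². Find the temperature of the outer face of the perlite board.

T ≈ 320 K

Treating each layer as a thermal resistance in series:
R_aluminium = L/(kA) = 0.0026/(208×6.25) = 2×10^-6 K/W
R_perlite board = L/(kA) = 0.03/(0.0491×6.25) = 0.09776 K/W
R_outer film = 1/(h_o·A) = 1/(20.1×6.25) = 0.00796 K/W
R_total = 0.1057 K/W;  Q = ΔT/R_total = 346/0.1057 = 3273 W
T_interface = T_inner − Q·ΣR(inner→interface) = 640 − 3270×0.09776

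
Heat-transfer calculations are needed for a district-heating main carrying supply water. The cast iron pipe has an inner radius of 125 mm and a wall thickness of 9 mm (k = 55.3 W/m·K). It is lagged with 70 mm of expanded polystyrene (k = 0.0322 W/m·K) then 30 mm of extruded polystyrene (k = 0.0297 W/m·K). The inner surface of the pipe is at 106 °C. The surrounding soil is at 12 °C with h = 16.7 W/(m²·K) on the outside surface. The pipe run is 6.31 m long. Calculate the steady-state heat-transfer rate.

Radial resistances (cylindrical: R_cond = ln(r_o/r_i)/(2πkL), R_conv = 1/(h·2πrL)):
R_cast iron pipe wall = ln(134/125)/(2π×55.3×6.31) = 3.171×10^-5 K/W
R_expanded polystyrene = ln(204/134)/(2π×0.0322×6.31) = 0.3292 K/W
R_extruded polystyrene = ln(234/204)/(2π×0.0297×6.31) = 0.1165 K/W
R_outer film = 1/(h_o·2πr_oL) = 1/(16.7×2π×0.234×6.31) = 0.006454 K/W
R_total = 0.4522 K/W
Q = ΔT/R_total = 94/0.4522

Q ≈ 208 W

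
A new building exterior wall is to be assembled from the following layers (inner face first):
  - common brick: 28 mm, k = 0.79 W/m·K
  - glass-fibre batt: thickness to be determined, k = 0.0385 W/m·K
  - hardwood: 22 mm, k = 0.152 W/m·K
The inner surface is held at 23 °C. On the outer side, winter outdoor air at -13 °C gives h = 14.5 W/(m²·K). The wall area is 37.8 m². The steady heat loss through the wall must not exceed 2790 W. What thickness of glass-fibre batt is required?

L ≈ 9.19 mm

Treating each layer as a thermal resistance in series:
R_common brick = L/(kA) = 0.028/(0.79×37.8) = 9.376×10^-4 K/W
R_hardwood = L/(kA) = 0.022/(0.152×37.8) = 0.003829 K/W
R_outer film = 1/(h_o·A) = 1/(14.5×37.8) = 0.001824 K/W
Sum of the known resistances R_other = 0.006591 K/W
Required total resistance R_tot = ΔT/Q_allow = 36/2790 = 0.0129 K/W
R_glass-fibre batt = R_tot − R_other = 0.006312 K/W
L = R·k·A = 0.006312×0.0385×37.8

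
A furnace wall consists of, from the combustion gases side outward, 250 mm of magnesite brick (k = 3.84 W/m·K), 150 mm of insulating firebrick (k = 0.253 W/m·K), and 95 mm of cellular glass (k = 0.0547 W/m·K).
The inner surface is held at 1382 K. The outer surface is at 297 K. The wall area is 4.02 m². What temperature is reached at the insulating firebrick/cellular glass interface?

Using the resistance-network approach (series):
R_magnesite brick = L/(kA) = 0.25/(3.84×4.02) = 0.0162 K/W
R_insulating firebrick = L/(kA) = 0.15/(0.253×4.02) = 0.1475 K/W
R_cellular glass = L/(kA) = 0.095/(0.0547×4.02) = 0.432 K/W
R_total = 0.5957 K/W;  Q = ΔT/R_total = 1085/0.5957 = 1821 W
T_interface = T_inner − Q·ΣR(inner→interface) = 1382 − 1820×0.1637

T ≈ 1080 K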